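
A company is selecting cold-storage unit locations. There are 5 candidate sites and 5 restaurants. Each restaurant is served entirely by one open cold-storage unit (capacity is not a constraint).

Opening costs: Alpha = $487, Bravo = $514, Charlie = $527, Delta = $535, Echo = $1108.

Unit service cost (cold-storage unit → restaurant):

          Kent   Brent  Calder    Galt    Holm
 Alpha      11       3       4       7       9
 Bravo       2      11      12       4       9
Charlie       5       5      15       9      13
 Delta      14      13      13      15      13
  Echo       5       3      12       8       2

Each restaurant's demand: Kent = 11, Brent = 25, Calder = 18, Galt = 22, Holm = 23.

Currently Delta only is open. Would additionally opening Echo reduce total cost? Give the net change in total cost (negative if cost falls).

Current service cost with {Delta}: 1342.
Adding Echo: each restaurant re-picks its cheapest; new service cost 568, saving 774.
Extra fixed cost: 1108. Net change = 1108 − 774 = 334.
(Totals: 1877 → 2211.)

No — net change +334 (cost rises by 334).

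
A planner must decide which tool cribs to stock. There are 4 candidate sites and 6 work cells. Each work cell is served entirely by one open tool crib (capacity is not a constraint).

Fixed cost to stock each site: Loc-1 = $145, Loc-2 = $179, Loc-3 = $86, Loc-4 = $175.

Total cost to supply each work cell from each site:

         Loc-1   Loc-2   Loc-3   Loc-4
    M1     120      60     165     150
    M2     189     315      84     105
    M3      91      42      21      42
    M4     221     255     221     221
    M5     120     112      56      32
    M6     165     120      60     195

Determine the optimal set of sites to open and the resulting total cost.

Open Loc-3 only; minimum total cost 693.

For any fixed open set, each work cell goes to its cheapest open site; total = fixed + service.
{Loc-3}: M1→Loc-3 165, M2→Loc-3 84, M3→Loc-3 21, M4→Loc-3 221, M5→Loc-3 56, M6→Loc-3 60. Service 607; fixed 86; total 693.
{Loc-2, Loc-3}: service 502 + fixed 265 = 767
{Loc-1, Loc-3}: service 562 + fixed 231 = 793
{Loc-1, Loc-2, Loc-3, Loc-4}: M1→Loc-2 60, M2→Loc-3 84, M3→Loc-3 21, M4→Loc-1 221, M5→Loc-4 32, M6→Loc-3 60. Service 478; fixed 585; total 1063.
No other subset beats 693.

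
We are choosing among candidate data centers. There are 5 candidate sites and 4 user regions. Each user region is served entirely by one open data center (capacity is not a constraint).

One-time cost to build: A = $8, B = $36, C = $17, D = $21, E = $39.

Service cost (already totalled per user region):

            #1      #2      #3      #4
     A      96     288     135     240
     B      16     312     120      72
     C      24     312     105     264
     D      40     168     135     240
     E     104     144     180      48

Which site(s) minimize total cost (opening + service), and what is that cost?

For any fixed open set, each user region goes to its cheapest open site; total = fixed + service.
{C, E}: #1→C 24, #2→E 144, #3→C 105, #4→E 48. Service 321; fixed 56; total 377.
{A, C, E}: #1→C 24, #2→E 144, #3→C 105, #4→E 48. Service 321; fixed 64; total 385.
{C, D, E}: service 321 + fixed 77 = 398
{A, B, C, D, E}: #1→B 16, #2→E 144, #3→C 105, #4→E 48. Service 313; fixed 121; total 434.
No other subset beats 377.

Open C and E; minimum total cost 377.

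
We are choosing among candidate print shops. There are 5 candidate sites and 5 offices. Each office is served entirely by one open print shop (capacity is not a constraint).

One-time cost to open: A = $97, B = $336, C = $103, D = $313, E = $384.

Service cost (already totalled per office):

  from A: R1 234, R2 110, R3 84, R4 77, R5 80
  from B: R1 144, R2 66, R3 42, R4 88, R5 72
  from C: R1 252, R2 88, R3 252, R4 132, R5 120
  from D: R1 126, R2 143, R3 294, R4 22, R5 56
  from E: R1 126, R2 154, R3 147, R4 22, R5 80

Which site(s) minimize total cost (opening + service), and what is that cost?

Open A only; minimum total cost 682.

For any fixed open set, each office goes to its cheapest open site; total = fixed + service.
{A}: R1→A 234, R2→A 110, R3→A 84, R4→A 77, R5→A 80. Service 585; fixed 97; total 682.
{B}: service 412 + fixed 336 = 748
{A, C}: service 563 + fixed 200 = 763
{A, B, C, D, E}: R1→D 126, R2→B 66, R3→B 42, R4→D 22, R5→D 56. Service 312; fixed 1233; total 1545.
No other subset beats 682.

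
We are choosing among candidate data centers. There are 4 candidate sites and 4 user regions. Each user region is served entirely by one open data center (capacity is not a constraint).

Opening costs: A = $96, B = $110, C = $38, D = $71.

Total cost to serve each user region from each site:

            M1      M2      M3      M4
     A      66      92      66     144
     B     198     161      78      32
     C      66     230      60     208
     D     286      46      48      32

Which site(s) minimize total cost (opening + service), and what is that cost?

For any fixed open set, each user region goes to its cheapest open site; total = fixed + service.
{C, D}: M1→C 66, M2→D 46, M3→D 48, M4→D 32. Service 192; fixed 109; total 301.
{A, D}: M1→A 66, M2→D 46, M3→D 48, M4→D 32. Service 192; fixed 167; total 359.
{A, C, D}: M1→A 66, M2→D 46, M3→D 48, M4→D 32. Service 192; fixed 205; total 397.
{A, B, C, D}: service 192 + fixed 315 = 507
(All 15 nonempty subsets were checked; C and D is lowest.)

Open C and D; minimum total cost 301.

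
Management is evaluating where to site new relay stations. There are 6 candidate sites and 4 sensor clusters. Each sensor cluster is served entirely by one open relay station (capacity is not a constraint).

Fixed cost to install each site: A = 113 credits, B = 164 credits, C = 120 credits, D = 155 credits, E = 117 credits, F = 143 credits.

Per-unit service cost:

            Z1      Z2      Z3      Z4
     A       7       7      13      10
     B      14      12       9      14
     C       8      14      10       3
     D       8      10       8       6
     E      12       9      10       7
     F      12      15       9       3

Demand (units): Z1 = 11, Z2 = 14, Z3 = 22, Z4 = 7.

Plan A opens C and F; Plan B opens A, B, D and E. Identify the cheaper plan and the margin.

Plan A: {C, F}: Z1→C 8·11=88, Z2→C 14·14=196, Z3→F 9·22=198, Z4→C 3·7=21. Service 503; fixed 263; total 766.
Plan B: {A, B, D, E}: Z1→A 7·11=77, Z2→A 7·14=98, Z3→D 8·22=176, Z4→D 6·7=42. Service 393; fixed 549; total 942.
Difference: |766 − 942| = 176.

Plan A is cheaper by 176.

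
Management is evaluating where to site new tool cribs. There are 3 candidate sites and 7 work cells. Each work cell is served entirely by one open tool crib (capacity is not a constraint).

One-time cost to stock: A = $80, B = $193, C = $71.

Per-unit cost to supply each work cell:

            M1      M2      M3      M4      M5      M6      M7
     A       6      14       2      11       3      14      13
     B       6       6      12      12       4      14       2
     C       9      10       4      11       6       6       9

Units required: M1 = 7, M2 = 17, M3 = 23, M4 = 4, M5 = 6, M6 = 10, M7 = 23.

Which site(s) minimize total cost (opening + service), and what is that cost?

Open B and C; minimum total cost 674.

For any fixed open set, each work cell goes to its cheapest open site; total = fixed + service.
{B, C}: M1→B 6·7=42, M2→B 6·17=102, M3→C 4·23=92, M4→C 11·4=44, M5→B 4·6=24, M6→C 6·10=60, M7→B 2·23=46. Service 410; fixed 264; total 674.
{A, B, C}: service 358 + fixed 344 = 702
{A, B}: M1→A 6·7=42, M2→B 6·17=102, M3→A 2·23=46, M4→A 11·4=44, M5→A 3·6=18, M6→A 14·10=140, M7→B 2·23=46. Service 438; fixed 273; total 711.
{C}: M1→C 9·7=63, M2→C 10·17=170, M3→C 4·23=92, M4→C 11·4=44, M5→C 6·6=36, M6→C 6·10=60, M7→C 9·23=207. Service 672; fixed 71; total 743.
(All 7 nonempty subsets were checked; B and C is lowest.)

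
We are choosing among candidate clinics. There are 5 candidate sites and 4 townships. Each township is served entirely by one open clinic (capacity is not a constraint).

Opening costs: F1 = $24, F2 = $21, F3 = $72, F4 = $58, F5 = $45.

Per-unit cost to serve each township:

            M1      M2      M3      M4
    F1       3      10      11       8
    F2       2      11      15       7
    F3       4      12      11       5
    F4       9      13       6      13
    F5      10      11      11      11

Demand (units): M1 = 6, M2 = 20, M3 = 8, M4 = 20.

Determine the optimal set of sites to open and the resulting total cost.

Open F1 and F2; minimum total cost 485.

For any fixed open set, each township goes to its cheapest open site; total = fixed + service.
{F1, F2}: M1→F2 2·6=12, M2→F1 10·20=200, M3→F1 11·8=88, M4→F2 7·20=140. Service 440; fixed 45; total 485.
{F1}: M1→F1 3·6=18, M2→F1 10·20=200, M3→F1 11·8=88, M4→F1 8·20=160. Service 466; fixed 24; total 490.
{F2, F4}: service 420 + fixed 79 = 499
{F1, F2, F3, F4, F5}: service 360 + fixed 220 = 580
No other subset beats 485.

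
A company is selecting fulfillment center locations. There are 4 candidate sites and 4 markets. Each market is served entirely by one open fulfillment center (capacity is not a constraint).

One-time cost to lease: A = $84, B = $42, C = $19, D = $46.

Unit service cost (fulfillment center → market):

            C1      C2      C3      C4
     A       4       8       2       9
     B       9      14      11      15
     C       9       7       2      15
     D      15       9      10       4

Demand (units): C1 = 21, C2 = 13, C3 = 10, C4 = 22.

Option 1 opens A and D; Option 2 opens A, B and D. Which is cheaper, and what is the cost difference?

Option 1: {A, D}: C1→A 4·21=84, C2→A 8·13=104, C3→A 2·10=20, C4→D 4·22=88. Service 296; fixed 130; total 426.
Option 2: {A, B, D}: C1→A 4·21=84, C2→A 8·13=104, C3→A 2·10=20, C4→D 4·22=88. Service 296; fixed 172; total 468.
Difference: |426 − 468| = 42.

Option 1 is cheaper by 42.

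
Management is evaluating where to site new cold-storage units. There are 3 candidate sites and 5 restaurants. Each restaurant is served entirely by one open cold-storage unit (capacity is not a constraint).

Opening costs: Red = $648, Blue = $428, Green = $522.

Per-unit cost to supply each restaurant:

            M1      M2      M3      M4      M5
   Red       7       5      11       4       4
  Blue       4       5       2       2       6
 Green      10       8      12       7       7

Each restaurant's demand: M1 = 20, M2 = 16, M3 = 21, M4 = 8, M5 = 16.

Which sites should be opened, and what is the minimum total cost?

For any fixed open set, each restaurant goes to its cheapest open site; total = fixed + service.
{Blue}: M1→Blue 4·20=80, M2→Blue 5·16=80, M3→Blue 2·21=42, M4→Blue 2·8=16, M5→Blue 6·16=96. Service 314; fixed 428; total 742.
{Red}: service 547 + fixed 648 = 1195
{Blue, Green}: service 314 + fixed 950 = 1264
{Red, Blue, Green}: M1→Blue 4·20=80, M2→Red 5·16=80, M3→Blue 2·21=42, M4→Blue 2·8=16, M5→Red 4·16=64. Service 282; fixed 1598; total 1880.
No other subset beats 742.

Open Blue only; minimum total cost 742.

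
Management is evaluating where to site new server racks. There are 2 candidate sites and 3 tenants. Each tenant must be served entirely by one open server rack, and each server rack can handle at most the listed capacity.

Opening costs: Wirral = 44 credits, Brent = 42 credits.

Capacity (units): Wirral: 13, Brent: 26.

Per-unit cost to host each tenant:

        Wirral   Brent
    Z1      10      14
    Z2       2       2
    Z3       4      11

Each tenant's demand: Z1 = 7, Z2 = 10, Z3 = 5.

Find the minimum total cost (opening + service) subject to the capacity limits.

Open {Wirral, Brent}: Z1→Wirral 10·7=70, Z2→Brent 2·10=20, Z3→Wirral 4·5=20.
Loads: Wirral carries 12/13, Brent carries 10/26. Service 110; fixed 86; total 196.
Next best feasible plan costs 215.

Minimum total cost: 196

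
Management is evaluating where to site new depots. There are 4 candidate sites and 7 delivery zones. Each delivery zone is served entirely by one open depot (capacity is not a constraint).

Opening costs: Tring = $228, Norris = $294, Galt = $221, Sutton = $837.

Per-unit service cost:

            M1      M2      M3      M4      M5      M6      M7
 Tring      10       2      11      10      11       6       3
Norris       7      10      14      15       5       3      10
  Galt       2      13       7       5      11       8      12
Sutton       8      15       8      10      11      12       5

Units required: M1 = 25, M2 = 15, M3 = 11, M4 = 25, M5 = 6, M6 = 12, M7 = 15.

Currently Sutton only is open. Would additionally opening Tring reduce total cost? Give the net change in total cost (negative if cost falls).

Current service cost with {Sutton}: 1048.
Adding Tring: each delivery zone re-picks its cheapest; new service cost 751, saving 297.
Extra fixed cost: 228. Net change = 228 − 297 = -69.
(Totals: 1885 → 1816.)

Yes — net change −69 (cost falls by 69).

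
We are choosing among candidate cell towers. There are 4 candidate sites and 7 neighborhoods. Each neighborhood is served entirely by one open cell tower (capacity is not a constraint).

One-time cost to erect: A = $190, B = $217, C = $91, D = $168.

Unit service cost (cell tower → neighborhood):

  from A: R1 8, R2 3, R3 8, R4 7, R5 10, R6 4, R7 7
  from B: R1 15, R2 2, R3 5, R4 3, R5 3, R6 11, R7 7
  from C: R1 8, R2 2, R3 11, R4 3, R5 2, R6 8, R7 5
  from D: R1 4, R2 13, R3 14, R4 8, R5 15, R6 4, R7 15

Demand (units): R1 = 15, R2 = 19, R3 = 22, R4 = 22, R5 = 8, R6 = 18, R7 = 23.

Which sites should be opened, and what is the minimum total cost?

Open C only; minimum total cost 832.

For any fixed open set, each neighborhood goes to its cheapest open site; total = fixed + service.
{C}: R1→C 8·15=120, R2→C 2·19=38, R3→C 11·22=242, R4→C 3·22=66, R5→C 2·8=16, R6→C 8·18=144, R7→C 5·23=115. Service 741; fixed 91; total 832.
{C, D}: service 609 + fixed 259 = 868
{A, C}: R1→A 8·15=120, R2→C 2·19=38, R3→A 8·22=176, R4→C 3·22=66, R5→C 2·8=16, R6→A 4·18=72, R7→C 5·23=115. Service 603; fixed 281; total 884.
{A, B, C, D}: service 477 + fixed 666 = 1143
No other subset beats 832.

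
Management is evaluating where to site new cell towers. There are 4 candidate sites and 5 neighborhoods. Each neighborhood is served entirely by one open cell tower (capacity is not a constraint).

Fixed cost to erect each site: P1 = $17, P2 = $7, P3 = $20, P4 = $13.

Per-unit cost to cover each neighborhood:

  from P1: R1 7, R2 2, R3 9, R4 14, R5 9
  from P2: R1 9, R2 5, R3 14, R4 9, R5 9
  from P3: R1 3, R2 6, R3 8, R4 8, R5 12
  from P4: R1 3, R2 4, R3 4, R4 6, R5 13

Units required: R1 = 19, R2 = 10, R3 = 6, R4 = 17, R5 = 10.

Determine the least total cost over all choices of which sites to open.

Minimum total cost: 323

For any fixed open set, each neighborhood goes to its cheapest open site; total = fixed + service.
{P1, P4}: R1→P4 3·19=57, R2→P1 2·10=20, R3→P4 4·6=24, R4→P4 6·17=102, R5→P1 9·10=90. Service 293; fixed 30; total 323.
{P1, P2, P4}: R1→P4 3·19=57, R2→P1 2·10=20, R3→P4 4·6=24, R4→P4 6·17=102, R5→P1 9·10=90. Service 293; fixed 37; total 330.
{P2, P4}: service 313 + fixed 20 = 333
{P1, P2, P3, P4}: service 293 + fixed 57 = 350
(All 15 nonempty subsets were checked; P1 and P4 is lowest.)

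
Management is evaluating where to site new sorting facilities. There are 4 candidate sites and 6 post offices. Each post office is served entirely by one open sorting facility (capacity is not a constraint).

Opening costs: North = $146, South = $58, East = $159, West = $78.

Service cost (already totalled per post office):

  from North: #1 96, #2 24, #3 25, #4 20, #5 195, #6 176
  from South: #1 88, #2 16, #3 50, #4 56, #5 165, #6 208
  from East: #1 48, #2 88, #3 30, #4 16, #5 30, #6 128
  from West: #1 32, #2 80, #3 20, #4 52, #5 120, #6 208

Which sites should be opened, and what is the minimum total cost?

Open South and East; minimum total cost 485.

For any fixed open set, each post office goes to its cheapest open site; total = fixed + service.
{South, East}: #1→East 48, #2→South 16, #3→East 30, #4→East 16, #5→East 30, #6→East 128. Service 268; fixed 217; total 485.
{East}: service 340 + fixed 159 = 499
{South, East, West}: service 242 + fixed 295 = 537
{North, South, East, West}: service 242 + fixed 441 = 683
No other subset beats 485.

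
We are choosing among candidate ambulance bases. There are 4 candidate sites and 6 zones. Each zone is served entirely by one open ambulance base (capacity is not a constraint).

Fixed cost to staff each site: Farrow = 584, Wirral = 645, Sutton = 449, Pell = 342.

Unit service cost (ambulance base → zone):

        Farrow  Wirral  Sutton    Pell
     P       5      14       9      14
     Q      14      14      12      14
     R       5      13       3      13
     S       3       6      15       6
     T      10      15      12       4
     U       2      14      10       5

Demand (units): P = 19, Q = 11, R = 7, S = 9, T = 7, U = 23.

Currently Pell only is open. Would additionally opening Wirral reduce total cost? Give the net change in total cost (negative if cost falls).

No — net change +645 (cost rises by 645).

Current service cost with {Pell}: 708.
Adding Wirral: each zone re-picks its cheapest; new service cost 708, saving 0.
Extra fixed cost: 645. Net change = 645 − 0 = 645.
(Totals: 1050 → 1695.)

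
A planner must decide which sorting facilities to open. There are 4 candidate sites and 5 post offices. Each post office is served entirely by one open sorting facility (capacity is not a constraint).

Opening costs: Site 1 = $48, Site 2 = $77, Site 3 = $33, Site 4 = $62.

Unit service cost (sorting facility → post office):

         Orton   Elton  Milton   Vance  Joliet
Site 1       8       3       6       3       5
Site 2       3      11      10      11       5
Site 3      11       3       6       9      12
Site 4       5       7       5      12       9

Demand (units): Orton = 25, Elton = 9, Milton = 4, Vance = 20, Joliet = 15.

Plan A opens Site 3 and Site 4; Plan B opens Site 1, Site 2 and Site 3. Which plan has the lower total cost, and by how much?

Plan B is cheaper by 163.

Plan A: {Site 3, Site 4}: Orton→Site 4 5·25=125, Elton→Site 3 3·9=27, Milton→Site 4 5·4=20, Vance→Site 3 9·20=180, Joliet→Site 4 9·15=135. Service 487; fixed 95; total 582.
Plan B: {Site 1, Site 2, Site 3}: Orton→Site 2 3·25=75, Elton→Site 1 3·9=27, Milton→Site 1 6·4=24, Vance→Site 1 3·20=60, Joliet→Site 1 5·15=75. Service 261; fixed 158; total 419.
Difference: |582 − 419| = 163.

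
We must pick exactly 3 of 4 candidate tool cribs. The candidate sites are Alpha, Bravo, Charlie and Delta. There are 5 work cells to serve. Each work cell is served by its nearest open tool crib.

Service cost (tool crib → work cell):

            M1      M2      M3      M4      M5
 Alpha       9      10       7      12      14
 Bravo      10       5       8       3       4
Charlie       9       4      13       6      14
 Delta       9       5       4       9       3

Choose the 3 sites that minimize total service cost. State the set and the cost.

With exactly 3 open, each work cell uses its cheapest among the chosen.
{Bravo, Charlie, Delta}: M1→Charlie 9, M2→Charlie 4, M3→Delta 4, M4→Bravo 3, M5→Delta 3. Service cost 23.
{Alpha, Bravo, Delta}: service cost 24
{Alpha, Charlie, Delta}: service cost 26
Among all 4 size-3 choices, {Bravo, Charlie, Delta} is lowest.

Choose Bravo, Charlie and Delta; total service cost 23.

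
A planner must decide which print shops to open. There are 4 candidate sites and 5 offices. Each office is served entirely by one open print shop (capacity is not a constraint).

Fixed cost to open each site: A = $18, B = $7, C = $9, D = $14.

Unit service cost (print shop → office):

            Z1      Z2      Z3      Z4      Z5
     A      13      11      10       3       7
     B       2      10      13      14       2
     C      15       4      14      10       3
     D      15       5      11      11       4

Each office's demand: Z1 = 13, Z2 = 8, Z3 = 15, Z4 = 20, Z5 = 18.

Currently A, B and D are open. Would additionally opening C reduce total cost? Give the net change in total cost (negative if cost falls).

Current service cost with {A, B, D}: 312.
Adding C: each office re-picks its cheapest; new service cost 304, saving 8.
Extra fixed cost: 9. Net change = 9 − 8 = 1.
(Totals: 351 → 352.)

No — net change +1 (cost rises by 1).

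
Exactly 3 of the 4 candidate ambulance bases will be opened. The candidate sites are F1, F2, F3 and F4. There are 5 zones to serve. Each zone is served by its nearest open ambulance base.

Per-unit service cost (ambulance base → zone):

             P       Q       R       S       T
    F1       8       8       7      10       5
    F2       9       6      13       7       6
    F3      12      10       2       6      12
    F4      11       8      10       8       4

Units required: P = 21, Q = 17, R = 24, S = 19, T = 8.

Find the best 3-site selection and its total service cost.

With exactly 3 open, each zone uses its cheapest among the chosen.
{F1, F2, F3}: P→F1 8·21=168, Q→F2 6·17=102, R→F3 2·24=48, S→F3 6·19=114, T→F1 5·8=40. Service cost 472.
{F2, F3, F4}: service cost 485
{F1, F3, F4}: service cost 498
Among all 4 size-3 choices, {F1, F2, F3} is lowest.

Choose F1, F2 and F3; total service cost 472.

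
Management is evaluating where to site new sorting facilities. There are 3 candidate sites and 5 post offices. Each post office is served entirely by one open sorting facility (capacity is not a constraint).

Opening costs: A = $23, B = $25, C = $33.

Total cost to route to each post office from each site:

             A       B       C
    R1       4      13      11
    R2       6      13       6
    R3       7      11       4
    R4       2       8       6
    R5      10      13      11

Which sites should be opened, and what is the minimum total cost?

For any fixed open set, each post office goes to its cheapest open site; total = fixed + service.
{A}: R1→A 4, R2→A 6, R3→A 7, R4→A 2, R5→A 10. Service 29; fixed 23; total 52.
{C}: R1→C 11, R2→C 6, R3→C 4, R4→C 6, R5→C 11. Service 38; fixed 33; total 71.
{A, B}: service 29 + fixed 48 = 77
{A, B, C}: service 26 + fixed 81 = 107
(All 7 nonempty subsets were checked; A only is lowest.)

Open A only; minimum total cost 52.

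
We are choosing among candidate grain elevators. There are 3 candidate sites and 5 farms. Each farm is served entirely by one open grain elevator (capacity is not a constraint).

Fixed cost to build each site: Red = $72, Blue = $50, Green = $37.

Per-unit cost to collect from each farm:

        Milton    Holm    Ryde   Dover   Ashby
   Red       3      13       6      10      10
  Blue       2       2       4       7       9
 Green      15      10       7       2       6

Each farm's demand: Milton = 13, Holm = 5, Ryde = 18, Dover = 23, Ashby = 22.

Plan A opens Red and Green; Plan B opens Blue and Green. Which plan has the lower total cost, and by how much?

Plan B is cheaper by 111.

Plan A: {Red, Green}: Milton→Red 3·13=39, Holm→Green 10·5=50, Ryde→Red 6·18=108, Dover→Green 2·23=46, Ashby→Green 6·22=132. Service 375; fixed 109; total 484.
Plan B: {Blue, Green}: Milton→Blue 2·13=26, Holm→Blue 2·5=10, Ryde→Blue 4·18=72, Dover→Green 2·23=46, Ashby→Green 6·22=132. Service 286; fixed 87; total 373.
Difference: |484 − 373| = 111.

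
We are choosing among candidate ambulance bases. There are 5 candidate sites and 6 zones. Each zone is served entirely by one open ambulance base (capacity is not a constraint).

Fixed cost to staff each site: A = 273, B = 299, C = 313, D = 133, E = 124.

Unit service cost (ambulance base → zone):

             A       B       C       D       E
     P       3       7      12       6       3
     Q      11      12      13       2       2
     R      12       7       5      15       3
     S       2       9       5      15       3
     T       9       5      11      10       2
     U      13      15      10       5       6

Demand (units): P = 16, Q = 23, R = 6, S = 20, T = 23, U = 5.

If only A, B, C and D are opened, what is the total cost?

Each zone is assigned to its cheapest site among the open ones.
{A, B, C, D}: P→A 3·16=48, Q→D 2·23=46, R→C 5·6=30, S→A 2·20=40, T→B 5·23=115, U→D 5·5=25. Service 304; fixed 1018; total 1322.

Total cost: 1322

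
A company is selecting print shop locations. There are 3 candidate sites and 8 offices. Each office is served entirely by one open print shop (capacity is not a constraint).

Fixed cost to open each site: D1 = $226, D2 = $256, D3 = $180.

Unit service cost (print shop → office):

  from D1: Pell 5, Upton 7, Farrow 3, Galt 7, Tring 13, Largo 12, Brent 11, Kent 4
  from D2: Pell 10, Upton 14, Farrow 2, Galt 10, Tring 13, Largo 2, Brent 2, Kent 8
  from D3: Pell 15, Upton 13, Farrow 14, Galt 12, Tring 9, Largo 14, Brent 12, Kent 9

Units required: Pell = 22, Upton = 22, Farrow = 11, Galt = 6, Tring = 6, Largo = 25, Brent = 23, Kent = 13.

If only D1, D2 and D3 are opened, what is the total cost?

Each office is assigned to its cheapest site among the open ones.
{D1, D2, D3}: Pell→D1 5·22=110, Upton→D1 7·22=154, Farrow→D2 2·11=22, Galt→D1 7·6=42, Tring→D3 9·6=54, Largo→D2 2·25=50, Brent→D2 2·23=46, Kent→D1 4·13=52. Service 530; fixed 662; total 1192.

Total cost: 1192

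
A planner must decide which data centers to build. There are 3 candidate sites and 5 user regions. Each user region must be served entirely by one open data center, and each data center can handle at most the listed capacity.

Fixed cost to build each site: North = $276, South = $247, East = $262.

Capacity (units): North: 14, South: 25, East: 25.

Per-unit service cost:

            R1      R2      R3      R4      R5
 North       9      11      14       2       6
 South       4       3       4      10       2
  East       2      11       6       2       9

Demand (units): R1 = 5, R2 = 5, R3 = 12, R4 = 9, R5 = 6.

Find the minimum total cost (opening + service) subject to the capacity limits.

Open {South, East}: R1→East 2·5=10, R2→South 3·5=15, R3→South 4·12=48, R4→East 2·9=18, R5→South 2·6=12.
Loads: South carries 23/25, East carries 14/25. Service 103; fixed 509; total 612.
Next best feasible plan costs 646.

Minimum total cost: 612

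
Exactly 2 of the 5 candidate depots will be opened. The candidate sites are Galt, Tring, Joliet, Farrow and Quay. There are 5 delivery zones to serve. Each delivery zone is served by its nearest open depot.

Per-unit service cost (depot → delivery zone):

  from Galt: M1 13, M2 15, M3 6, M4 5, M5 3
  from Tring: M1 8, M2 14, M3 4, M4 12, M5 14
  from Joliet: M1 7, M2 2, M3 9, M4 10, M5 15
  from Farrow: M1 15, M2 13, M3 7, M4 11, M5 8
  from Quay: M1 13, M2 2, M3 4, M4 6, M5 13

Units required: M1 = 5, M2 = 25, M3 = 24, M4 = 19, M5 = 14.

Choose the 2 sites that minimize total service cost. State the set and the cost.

With exactly 2 open, each delivery zone uses its cheapest among the chosen.
{Galt, Quay}: M1→Galt 13·5=65, M2→Quay 2·25=50, M3→Quay 4·24=96, M4→Galt 5·19=95, M5→Galt 3·14=42. Service cost 348.
{Galt, Joliet}: service cost 366
{Farrow, Quay}: service cost 437
Among all 10 size-2 choices, {Galt, Quay} is lowest.

Choose Galt and Quay; total service cost 348.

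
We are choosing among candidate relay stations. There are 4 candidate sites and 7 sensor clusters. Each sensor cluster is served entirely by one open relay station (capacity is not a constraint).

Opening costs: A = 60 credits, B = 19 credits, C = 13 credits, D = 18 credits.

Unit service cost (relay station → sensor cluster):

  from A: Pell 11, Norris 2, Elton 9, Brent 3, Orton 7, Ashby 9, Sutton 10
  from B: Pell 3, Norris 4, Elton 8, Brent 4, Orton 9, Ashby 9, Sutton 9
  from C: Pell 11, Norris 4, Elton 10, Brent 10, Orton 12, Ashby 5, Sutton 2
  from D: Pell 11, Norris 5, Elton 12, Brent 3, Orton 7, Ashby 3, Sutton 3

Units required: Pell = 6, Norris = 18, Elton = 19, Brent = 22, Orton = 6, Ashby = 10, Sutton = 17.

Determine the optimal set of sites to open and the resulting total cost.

Open B, C and D; minimum total cost 464.

For any fixed open set, each sensor cluster goes to its cheapest open site; total = fixed + service.
{B, C, D}: Pell→B 3·6=18, Norris→B 4·18=72, Elton→B 8·19=152, Brent→D 3·22=66, Orton→D 7·6=42, Ashby→D 3·10=30, Sutton→C 2·17=34. Service 414; fixed 50; total 464.
{B, D}: service 431 + fixed 37 = 468
{A, B, C, D}: service 378 + fixed 110 = 488
{C}: Pell→C 11·6=66, Norris→C 4·18=72, Elton→C 10·19=190, Brent→C 10·22=220, Orton→C 12·6=72, Ashby→C 5·10=50, Sutton→C 2·17=34. Service 704; fixed 13; total 717.
No other subset beats 464.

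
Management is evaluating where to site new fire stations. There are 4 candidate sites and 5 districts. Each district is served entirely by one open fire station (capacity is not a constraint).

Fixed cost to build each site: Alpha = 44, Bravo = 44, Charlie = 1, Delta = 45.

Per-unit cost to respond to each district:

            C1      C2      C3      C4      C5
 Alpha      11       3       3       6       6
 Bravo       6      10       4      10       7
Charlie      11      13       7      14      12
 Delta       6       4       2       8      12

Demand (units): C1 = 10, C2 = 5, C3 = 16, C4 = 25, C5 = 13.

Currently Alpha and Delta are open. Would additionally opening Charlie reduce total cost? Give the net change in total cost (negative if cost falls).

No — net change +1 (cost rises by 1).

Current service cost with {Alpha, Delta}: 335.
Adding Charlie: each district re-picks its cheapest; new service cost 335, saving 0.
Extra fixed cost: 1. Net change = 1 − 0 = 1.
(Totals: 424 → 425.)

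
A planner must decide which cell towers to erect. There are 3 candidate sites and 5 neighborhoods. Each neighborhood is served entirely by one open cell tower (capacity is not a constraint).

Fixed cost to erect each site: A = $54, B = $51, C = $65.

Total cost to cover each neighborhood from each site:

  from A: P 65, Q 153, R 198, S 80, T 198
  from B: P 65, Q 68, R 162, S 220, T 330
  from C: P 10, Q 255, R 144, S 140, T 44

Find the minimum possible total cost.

Minimum total cost: 516

For any fixed open set, each neighborhood goes to its cheapest open site; total = fixed + service.
{A, B, C}: P→C 10, Q→B 68, R→C 144, S→A 80, T→C 44. Service 346; fixed 170; total 516.
{B, C}: service 406 + fixed 116 = 522
{A, C}: P→C 10, Q→A 153, R→C 144, S→A 80, T→C 44. Service 431; fixed 119; total 550.
{B}: service 845 + fixed 51 = 896
No other subset beats 516.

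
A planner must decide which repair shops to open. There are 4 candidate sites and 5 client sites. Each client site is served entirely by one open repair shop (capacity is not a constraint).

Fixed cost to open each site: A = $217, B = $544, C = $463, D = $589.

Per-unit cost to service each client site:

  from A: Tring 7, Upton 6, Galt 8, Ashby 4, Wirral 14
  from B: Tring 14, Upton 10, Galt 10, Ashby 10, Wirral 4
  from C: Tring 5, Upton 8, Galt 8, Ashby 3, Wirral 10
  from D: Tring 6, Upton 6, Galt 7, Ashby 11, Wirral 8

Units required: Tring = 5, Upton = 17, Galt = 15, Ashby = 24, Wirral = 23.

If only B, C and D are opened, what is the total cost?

Total cost: 1992

Each client site is assigned to its cheapest site among the open ones.
{B, C, D}: Tring→C 5·5=25, Upton→D 6·17=102, Galt→D 7·15=105, Ashby→C 3·24=72, Wirral→B 4·23=92. Service 396; fixed 1596; total 1992.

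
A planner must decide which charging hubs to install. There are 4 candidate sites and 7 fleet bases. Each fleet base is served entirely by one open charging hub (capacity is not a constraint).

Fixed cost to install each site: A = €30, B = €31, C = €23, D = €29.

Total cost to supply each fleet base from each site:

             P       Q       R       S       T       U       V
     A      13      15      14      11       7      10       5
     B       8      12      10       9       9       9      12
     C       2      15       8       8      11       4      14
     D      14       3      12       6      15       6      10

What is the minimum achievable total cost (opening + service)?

For any fixed open set, each fleet base goes to its cheapest open site; total = fixed + service.
{C}: P→C 2, Q→C 15, R→C 8, S→C 8, T→C 11, U→C 4, V→C 14. Service 62; fixed 23; total 85.
{D}: service 66 + fixed 29 = 95
{C, D}: service 44 + fixed 52 = 96
{A, B, C, D}: P→C 2, Q→D 3, R→C 8, S→D 6, T→A 7, U→C 4, V→A 5. Service 35; fixed 113; total 148.
No other subset beats 85.

Minimum total cost: 85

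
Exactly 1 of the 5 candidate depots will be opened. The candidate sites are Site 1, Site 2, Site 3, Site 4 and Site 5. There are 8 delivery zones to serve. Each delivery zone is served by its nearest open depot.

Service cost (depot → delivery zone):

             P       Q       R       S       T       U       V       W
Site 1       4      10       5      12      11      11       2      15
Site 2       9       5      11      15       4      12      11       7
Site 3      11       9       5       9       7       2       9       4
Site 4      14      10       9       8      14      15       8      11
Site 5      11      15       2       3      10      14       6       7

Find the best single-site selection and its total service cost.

Choose Site 3 only; total service cost 56.

With exactly 1 open, each delivery zone uses its cheapest among the chosen.
{Site 3}: P→Site 3 11, Q→Site 3 9, R→Site 3 5, S→Site 3 9, T→Site 3 7, U→Site 3 2, V→Site 3 9, W→Site 3 4. Service cost 56.
{Site 5}: service cost 68
{Site 1}: service cost 70
Among all 5 size-1 choices, {Site 3} is lowest.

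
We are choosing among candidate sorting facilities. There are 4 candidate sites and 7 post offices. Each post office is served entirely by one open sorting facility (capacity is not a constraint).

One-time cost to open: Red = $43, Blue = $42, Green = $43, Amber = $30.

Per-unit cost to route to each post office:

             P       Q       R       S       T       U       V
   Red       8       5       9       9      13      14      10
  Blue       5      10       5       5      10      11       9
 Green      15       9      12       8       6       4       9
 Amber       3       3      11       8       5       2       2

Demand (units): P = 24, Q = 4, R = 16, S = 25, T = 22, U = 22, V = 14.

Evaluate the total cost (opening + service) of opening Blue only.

Total cost: 995

Each post office is assigned to its cheapest site among the open ones.
{Blue}: P→Blue 5·24=120, Q→Blue 10·4=40, R→Blue 5·16=80, S→Blue 5·25=125, T→Blue 10·22=220, U→Blue 11·22=242, V→Blue 9·14=126. Service 953; fixed 42; total 995.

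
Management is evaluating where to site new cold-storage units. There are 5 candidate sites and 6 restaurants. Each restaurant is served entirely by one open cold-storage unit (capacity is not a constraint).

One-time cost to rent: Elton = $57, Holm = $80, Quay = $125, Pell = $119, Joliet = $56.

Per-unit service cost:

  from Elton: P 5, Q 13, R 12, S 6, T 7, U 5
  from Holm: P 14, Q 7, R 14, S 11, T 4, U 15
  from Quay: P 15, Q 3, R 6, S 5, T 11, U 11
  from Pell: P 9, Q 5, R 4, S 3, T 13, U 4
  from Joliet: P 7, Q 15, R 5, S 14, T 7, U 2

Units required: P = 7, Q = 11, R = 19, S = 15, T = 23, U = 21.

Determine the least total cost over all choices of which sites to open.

For any fixed open set, each restaurant goes to its cheapest open site; total = fixed + service.
{Pell, Joliet}: P→Joliet 7·7=49, Q→Pell 5·11=55, R→Pell 4·19=76, S→Pell 3·15=45, T→Joliet 7·23=161, U→Joliet 2·21=42. Service 428; fixed 175; total 603.
{Holm, Pell}: P→Pell 9·7=63, Q→Pell 5·11=55, R→Pell 4·19=76, S→Pell 3·15=45, T→Holm 4·23=92, U→Pell 4·21=84. Service 415; fixed 199; total 614.
{Holm, Pell, Joliet}: P→Joliet 7·7=49, Q→Pell 5·11=55, R→Pell 4·19=76, S→Pell 3·15=45, T→Holm 4·23=92, U→Joliet 2·21=42. Service 359; fixed 255; total 614.
{Elton, Holm, Quay, Pell, Joliet}: P→Elton 5·7=35, Q→Quay 3·11=33, R→Pell 4·19=76, S→Pell 3·15=45, T→Holm 4·23=92, U→Joliet 2·21=42. Service 323; fixed 437; total 760.
No other subset beats 603.

Minimum total cost: 603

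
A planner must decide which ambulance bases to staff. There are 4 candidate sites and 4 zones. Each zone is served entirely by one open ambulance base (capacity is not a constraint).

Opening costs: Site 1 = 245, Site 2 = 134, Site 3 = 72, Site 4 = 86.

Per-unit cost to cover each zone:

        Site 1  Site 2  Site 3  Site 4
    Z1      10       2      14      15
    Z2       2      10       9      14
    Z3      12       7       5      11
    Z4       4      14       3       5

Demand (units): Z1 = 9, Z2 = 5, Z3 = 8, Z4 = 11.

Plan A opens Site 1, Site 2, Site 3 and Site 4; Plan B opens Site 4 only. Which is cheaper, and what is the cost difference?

Plan B is cheaper by 204.

Plan A: {Site 1, Site 2, Site 3, Site 4}: Z1→Site 2 2·9=18, Z2→Site 1 2·5=10, Z3→Site 3 5·8=40, Z4→Site 3 3·11=33. Service 101; fixed 537; total 638.
Plan B: {Site 4}: Z1→Site 4 15·9=135, Z2→Site 4 14·5=70, Z3→Site 4 11·8=88, Z4→Site 4 5·11=55. Service 348; fixed 86; total 434.
Difference: |638 − 434| = 204.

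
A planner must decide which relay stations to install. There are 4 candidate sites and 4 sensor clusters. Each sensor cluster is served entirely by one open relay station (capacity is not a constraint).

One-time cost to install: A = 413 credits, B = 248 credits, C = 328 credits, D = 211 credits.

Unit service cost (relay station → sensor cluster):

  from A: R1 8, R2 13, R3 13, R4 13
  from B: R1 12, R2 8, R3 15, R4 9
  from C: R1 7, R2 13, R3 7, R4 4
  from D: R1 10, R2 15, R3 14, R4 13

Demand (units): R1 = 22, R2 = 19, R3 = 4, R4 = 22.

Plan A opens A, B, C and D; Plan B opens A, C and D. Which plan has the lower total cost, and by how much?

Plan B is cheaper by 153.

Plan A: {A, B, C, D}: R1→C 7·22=154, R2→B 8·19=152, R3→C 7·4=28, R4→C 4·22=88. Service 422; fixed 1200; total 1622.
Plan B: {A, C, D}: R1→C 7·22=154, R2→A 13·19=247, R3→C 7·4=28, R4→C 4·22=88. Service 517; fixed 952; total 1469.
Difference: |1622 − 1469| = 153.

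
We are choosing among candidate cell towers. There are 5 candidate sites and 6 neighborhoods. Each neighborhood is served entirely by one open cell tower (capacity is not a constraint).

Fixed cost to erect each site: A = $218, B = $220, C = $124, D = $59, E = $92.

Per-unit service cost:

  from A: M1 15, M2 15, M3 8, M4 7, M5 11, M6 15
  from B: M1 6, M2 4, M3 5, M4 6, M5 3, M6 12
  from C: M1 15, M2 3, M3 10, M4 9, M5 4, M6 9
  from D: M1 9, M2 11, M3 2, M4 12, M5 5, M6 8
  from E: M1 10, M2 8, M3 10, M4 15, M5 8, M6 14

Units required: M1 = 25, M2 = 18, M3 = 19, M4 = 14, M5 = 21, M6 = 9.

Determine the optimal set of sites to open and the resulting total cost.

For any fixed open set, each neighborhood goes to its cheapest open site; total = fixed + service.
{B, D}: M1→B 6·25=150, M2→B 4·18=72, M3→D 2·19=38, M4→B 6·14=84, M5→B 3·21=63, M6→D 8·9=72. Service 479; fixed 279; total 758.
{C, D}: service 599 + fixed 183 = 782
{B}: M1→B 6·25=150, M2→B 4·18=72, M3→B 5·19=95, M4→B 6·14=84, M5→B 3·21=63, M6→B 12·9=108. Service 572; fixed 220; total 792.
{A, B, C, D, E}: service 461 + fixed 713 = 1174
No other subset beats 758.

Open B and D; minimum total cost 758.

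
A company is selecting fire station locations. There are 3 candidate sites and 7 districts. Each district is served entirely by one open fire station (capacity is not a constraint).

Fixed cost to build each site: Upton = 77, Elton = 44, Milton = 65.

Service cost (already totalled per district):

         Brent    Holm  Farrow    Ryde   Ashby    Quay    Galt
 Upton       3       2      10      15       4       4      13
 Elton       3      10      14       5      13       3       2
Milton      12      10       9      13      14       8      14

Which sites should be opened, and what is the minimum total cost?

For any fixed open set, each district goes to its cheapest open site; total = fixed + service.
{Elton}: Brent→Elton 3, Holm→Elton 10, Farrow→Elton 14, Ryde→Elton 5, Ashby→Elton 13, Quay→Elton 3, Galt→Elton 2. Service 50; fixed 44; total 94.
{Upton}: service 51 + fixed 77 = 128
{Milton}: service 80 + fixed 65 = 145
{Upton, Elton, Milton}: Brent→Upton 3, Holm→Upton 2, Farrow→Milton 9, Ryde→Elton 5, Ashby→Upton 4, Quay→Elton 3, Galt→Elton 2. Service 28; fixed 186; total 214.
No other subset beats 94.

Open Elton only; minimum total cost 94.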